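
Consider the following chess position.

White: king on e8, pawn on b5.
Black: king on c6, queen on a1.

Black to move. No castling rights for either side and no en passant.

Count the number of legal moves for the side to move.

7

Black to move; king on c6.
In check: yes, from the white pawn on b5.
Legal moves: Kc7, Kb7, Kd6, Kb6, Kd5, Kc5, Kxb5.
Count: 7.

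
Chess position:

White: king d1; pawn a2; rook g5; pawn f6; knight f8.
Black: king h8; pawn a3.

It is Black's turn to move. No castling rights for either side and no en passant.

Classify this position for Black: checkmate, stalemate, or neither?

Black to move; black king on h8.
In check: no.
King squares — g7: attacked by Rg5; h7: attacked by Nf8; g8: attacked by Rg5.
Legal moves for Black: none.
Not in check and no legal moves → stalemate.

stalemate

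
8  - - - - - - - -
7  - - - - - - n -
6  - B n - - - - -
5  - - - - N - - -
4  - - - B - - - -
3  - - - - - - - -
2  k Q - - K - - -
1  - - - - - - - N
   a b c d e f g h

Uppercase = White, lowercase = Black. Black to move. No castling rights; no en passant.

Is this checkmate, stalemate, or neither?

Black to move; black king on a2.
In check: yes, from the white queen on b2.
King squares — a1: attacked by Qb2; b1: attacked by Qb2; b2: attacked by Bd4; a3: attacked by Qb2; b3: attacked by Qb2.
Legal moves for Black: none.
In check with no legal moves → checkmate.

checkmate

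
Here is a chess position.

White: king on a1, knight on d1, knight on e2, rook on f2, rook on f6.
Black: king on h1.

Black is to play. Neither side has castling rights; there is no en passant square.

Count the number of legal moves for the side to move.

0

Black to move; king on h1.
In check: no.
Legal moves: none.
Count: 0.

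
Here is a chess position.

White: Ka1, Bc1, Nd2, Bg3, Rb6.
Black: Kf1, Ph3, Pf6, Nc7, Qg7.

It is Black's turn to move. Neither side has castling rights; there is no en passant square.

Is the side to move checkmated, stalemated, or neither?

Black to move; black king on f1.
In check: yes, from the white knight on d2.
King squares — e1: attacked by Bg3; g1: available; e2: available; f2: attacked by Bg3; g2: available.
Legal moves for Black: Kg2, Ke2, Kg1.
Black is in check but has 3 legal moves → neither.

neither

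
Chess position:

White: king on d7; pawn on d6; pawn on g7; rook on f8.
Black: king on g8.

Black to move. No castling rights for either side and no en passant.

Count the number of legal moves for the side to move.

Black to move; king on g8.
In check: yes, from the white rook on f8.
Legal moves: Kh7, Kxg7.
Count: 2.

2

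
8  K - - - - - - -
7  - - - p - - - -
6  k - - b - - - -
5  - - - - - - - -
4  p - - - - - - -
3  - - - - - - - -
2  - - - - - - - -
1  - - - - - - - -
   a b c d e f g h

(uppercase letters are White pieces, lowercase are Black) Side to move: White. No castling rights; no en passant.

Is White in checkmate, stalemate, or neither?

stalemate

White to move; white king on a8.
In check: no.
King squares — a7: attacked by Ka6; b7: attacked by Ka6; b8: attacked by Bd6.
Legal moves for White: none.
Not in check and no legal moves → stalemate.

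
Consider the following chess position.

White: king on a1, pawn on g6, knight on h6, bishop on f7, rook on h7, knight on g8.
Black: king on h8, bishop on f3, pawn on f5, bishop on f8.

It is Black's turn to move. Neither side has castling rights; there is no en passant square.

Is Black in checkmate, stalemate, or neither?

checkmate

Black to move; black king on h8.
In check: yes, from the white rook on h7.
King squares — g7: attacked by Rh7; h7: attacked by Pg6; g8: attacked by Nh6.
Legal moves for Black: none.
In check with no legal moves → checkmate.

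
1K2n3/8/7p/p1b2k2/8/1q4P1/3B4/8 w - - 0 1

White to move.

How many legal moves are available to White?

White to move; king on b8.
In check: yes, from the black queen on b3.
Legal moves: Kc8, Ka8, Bb4.
Count: 3.

3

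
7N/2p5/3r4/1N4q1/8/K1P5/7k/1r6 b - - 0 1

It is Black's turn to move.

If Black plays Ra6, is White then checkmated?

yes

After Ra6: white king on a3; in check: yes, from the black rook on a6.
King squares — a2: attacked by Ra6; b2: attacked by Rb1; b3: attacked by Rb1; a4: attacked by Ra6; b4: attacked by Rb1.
White has no legal moves → checkmate.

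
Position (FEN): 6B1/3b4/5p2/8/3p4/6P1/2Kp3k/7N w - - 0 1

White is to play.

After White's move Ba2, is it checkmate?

no

After Ba2: black king on h2; in check: no.
Black is not in check, so this cannot be checkmate.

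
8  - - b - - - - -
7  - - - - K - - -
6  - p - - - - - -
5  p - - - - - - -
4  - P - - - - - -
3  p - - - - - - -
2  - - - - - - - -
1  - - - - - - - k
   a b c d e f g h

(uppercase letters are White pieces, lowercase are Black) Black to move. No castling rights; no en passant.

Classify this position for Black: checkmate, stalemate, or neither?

neither

Black to move; black king on h1.
In check: no.
Legal moves for Black: Bd7, Bb7, Be6, Ba6, Bf5, Bg4, Bh3, Kh2, Kg2, Kg1, axb4, b5, a4, a2.
Black has 14 legal moves and is not in check → neither.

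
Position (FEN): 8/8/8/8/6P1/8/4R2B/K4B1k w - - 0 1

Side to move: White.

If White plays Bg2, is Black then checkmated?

After Bg2: black king on h1; in check: yes, from the white bishop on g2.
Black has 1 legal reply: Kxh2.
In check but a legal move exists → not checkmate.

no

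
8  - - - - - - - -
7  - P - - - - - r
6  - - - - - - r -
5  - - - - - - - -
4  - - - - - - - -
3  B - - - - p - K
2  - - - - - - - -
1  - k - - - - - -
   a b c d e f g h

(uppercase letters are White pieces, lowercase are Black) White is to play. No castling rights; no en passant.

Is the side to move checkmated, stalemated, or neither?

checkmate

White to move; white king on h3.
In check: yes, from the black rook on h7.
King squares — g2: attacked by Pf3; h2: attacked by Rh7; g3: attacked by Rg6; g4: attacked by Rg6; h4: attacked by Rh7.
Legal moves for White: none.
In check with no legal moves → checkmate.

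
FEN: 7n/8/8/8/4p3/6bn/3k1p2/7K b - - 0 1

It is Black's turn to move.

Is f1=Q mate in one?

yes

After f1=Q: white king on h1; in check: yes, from the black queen on f1.
King squares — g1: attacked by Qf1; g2: attacked by Qf1; h2: attacked by Bg3.
White has no legal moves → checkmate.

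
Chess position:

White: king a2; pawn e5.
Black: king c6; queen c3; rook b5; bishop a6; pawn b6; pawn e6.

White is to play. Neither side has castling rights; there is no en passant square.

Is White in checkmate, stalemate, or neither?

White to move; white king on a2.
In check: no.
King squares — a1: attacked by Qc3; b1: attacked by Rb5; b2: attacked by Qc3; a3: attacked by Qc3; b3: attacked by Qc3.
Legal moves for White: none.
Not in check and no legal moves → stalemate.

stalemate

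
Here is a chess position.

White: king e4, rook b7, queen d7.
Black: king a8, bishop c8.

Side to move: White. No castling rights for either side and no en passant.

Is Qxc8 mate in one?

yes

After Qxc8: black king on a8; in check: yes, from the white queen on c8.
King squares — a7: attacked by Rb7; b7: attacked by Qc8; b8: attacked by Rb7.
Black has no legal moves → checkmate.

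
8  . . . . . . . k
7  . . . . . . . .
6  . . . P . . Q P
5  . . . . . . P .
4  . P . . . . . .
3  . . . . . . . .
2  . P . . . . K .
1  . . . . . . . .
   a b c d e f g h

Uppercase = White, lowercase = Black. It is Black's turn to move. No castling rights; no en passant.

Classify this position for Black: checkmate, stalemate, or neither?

stalemate

Black to move; black king on h8.
In check: no.
King squares — g7: attacked by Qg6; h7: attacked by Qg6; g8: attacked by Qg6.
Legal moves for Black: none.
Not in check and no legal moves → stalemate.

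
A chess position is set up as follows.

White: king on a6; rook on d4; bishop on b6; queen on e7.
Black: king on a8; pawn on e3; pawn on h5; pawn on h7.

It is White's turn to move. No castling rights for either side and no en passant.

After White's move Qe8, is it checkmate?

After Qe8: black king on a8; in check: yes, from the white queen on e8.
King squares — a7: attacked by Ka6; b7: attacked by Ka6; b8: attacked by Qe8.
Black has no legal moves → checkmate.

yes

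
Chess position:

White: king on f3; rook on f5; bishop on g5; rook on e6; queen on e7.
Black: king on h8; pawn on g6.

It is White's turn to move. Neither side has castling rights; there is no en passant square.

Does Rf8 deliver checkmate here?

After Rf8: black king on h8; in check: yes, from the white rook on f8.
King squares — g7: attacked by Qe7; h7: attacked by Qe7; g8: attacked by Rf8.
Black has no legal moves → checkmate.

yes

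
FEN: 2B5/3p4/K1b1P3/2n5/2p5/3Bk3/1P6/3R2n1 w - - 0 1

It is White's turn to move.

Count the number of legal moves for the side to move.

White to move; king on a6.
In check: yes, from the black knight on c5.
Legal moves: Ka7, Kb6, Ka5.
Count: 3.

3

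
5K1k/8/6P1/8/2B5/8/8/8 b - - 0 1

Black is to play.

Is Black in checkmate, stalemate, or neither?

stalemate

Black to move; black king on h8.
In check: no.
King squares — g7: attacked by Kf8; h7: attacked by Pg6; g8: attacked by Bc4.
Legal moves for Black: none.
Not in check and no legal moves → stalemate.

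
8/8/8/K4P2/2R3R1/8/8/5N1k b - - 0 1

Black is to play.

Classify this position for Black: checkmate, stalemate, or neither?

stalemate

Black to move; black king on h1.
In check: no.
King squares — g1: attacked by Rg4; g2: attacked by Rg4; h2: attacked by Nf1.
Legal moves for Black: none.
Not in check and no legal moves → stalemate.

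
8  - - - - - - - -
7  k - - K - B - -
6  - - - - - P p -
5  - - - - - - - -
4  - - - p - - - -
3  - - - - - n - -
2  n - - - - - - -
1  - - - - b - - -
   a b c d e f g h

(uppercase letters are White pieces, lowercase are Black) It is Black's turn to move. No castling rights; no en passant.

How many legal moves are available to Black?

Black to move; king on a7.
In check: no.
Legal moves: Kb8, Ka8, Kb7, Kb6, Ka6, Ng5, Ne5+, Nh4, Nh2, Nd2, Ng1, Nb4, Nc3, Nc1, Ba5, Bh4, Bb4, Bg3, Bc3, Bf2, Bd2, g5, d3.
Count: 23.

23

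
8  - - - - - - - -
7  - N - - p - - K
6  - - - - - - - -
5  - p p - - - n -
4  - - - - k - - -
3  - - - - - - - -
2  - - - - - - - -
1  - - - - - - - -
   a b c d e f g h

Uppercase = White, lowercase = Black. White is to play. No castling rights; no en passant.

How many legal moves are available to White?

5

White to move; king on h7.
In check: yes, from the black knight on g5.
Legal moves: Kh8, Kg8, Kg7, Kh6, Kg6.
Count: 5.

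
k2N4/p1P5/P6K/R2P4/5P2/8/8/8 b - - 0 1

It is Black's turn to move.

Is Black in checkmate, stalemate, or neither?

stalemate

Black to move; black king on a8.
In check: no.
King squares — a7: own pawn; b7: attacked by Pa6; b8: attacked by Pc7.
Legal moves for Black: none.
Not in check and no legal moves → stalemate.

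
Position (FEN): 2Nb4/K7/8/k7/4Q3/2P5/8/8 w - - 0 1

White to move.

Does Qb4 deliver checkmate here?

yes

After Qb4: black king on a5; in check: yes, from the white queen on b4.
King squares — a4: attacked by Qb4; b4: attacked by Pc3; b5: attacked by Qb4; a6: attacked by Ka7; b6: attacked by Qb4.
Black has no legal moves → checkmate.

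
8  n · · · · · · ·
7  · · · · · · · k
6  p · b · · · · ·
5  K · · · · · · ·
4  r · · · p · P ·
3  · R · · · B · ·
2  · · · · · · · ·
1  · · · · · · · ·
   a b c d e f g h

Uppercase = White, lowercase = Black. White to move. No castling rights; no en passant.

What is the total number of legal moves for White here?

White to move; king on a5.
In check: yes, from the black rook on a4.
Legal moves: none.
Count: 0.

0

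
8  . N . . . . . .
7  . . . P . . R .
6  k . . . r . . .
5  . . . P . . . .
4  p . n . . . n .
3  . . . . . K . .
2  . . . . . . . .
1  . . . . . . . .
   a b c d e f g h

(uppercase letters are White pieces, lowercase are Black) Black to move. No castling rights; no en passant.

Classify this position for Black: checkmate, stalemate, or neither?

Black to move; black king on a6.
In check: yes, from the white knight on b8.
King squares — a5: available; b5: available; b6: available; a7: available; b7: available.
Legal moves for Black: Kb7, Ka7, Kb6, Kb5, Ka5.
Black is in check but has 5 legal moves → neither.

neither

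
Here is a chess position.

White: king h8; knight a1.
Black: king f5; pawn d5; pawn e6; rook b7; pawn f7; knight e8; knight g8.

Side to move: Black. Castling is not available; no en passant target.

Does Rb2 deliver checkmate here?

no

After Rb2: white king on h8; in check: no.
White is not in check, so this cannot be checkmate.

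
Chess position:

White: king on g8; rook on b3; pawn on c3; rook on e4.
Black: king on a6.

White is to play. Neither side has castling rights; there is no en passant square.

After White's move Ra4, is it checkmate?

yes

After Ra4: black king on a6; in check: yes, from the white rook on a4.
King squares — a5: attacked by Ra4; b5: attacked by Rb3; b6: attacked by Rb3; a7: attacked by Ra4; b7: attacked by Rb3.
Black has no legal moves → checkmate.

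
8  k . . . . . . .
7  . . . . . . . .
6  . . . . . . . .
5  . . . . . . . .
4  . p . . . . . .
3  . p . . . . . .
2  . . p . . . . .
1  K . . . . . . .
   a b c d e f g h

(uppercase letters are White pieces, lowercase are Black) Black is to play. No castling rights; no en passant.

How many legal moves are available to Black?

8

Black to move; king on a8.
In check: no.
Legal moves: Kb8, Kb7, Ka7, b2+, c1=Q#, c1=R+, c1=B, c1=N.
Count: 8.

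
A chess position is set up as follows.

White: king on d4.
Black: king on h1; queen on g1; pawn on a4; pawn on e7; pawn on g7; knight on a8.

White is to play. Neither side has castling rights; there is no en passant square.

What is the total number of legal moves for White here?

6

White to move; king on d4.
In check: yes, from the black queen on g1.
Legal moves: Ke5, Kd5, Ke4, Kc4, Kd3, Kc3.
Count: 6.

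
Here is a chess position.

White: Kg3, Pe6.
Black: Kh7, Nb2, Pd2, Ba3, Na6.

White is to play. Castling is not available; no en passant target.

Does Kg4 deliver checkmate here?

no

After Kg4: black king on h7; in check: no.
Black is not in check, so this cannot be checkmate.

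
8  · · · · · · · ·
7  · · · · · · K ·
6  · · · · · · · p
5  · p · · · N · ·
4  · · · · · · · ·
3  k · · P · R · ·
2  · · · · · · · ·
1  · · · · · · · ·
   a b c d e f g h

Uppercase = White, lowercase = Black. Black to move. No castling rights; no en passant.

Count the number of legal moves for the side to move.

Black to move; king on a3.
In check: no.
Legal moves: Kb4, Ka4, Kb3, Kb2, Ka2, h5, b4.
Count: 7.

7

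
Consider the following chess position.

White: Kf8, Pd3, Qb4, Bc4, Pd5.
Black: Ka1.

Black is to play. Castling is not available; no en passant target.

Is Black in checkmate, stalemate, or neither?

stalemate

Black to move; black king on a1.
In check: no.
King squares — b1: attacked by Qb4; a2: attacked by Bc4; b2: attacked by Qb4.
Legal moves for Black: none.
Not in check and no legal moves → stalemate.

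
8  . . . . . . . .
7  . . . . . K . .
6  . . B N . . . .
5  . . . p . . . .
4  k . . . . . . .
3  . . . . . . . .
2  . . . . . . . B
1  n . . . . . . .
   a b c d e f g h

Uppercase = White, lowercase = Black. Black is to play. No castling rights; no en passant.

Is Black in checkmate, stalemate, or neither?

neither

Black to move; black king on a4.
In check: yes, from the white bishop on c6.
Legal moves for Black: Ka5, Kb4, Kb3, Ka3.
Black is in check but has 4 legal moves → neither.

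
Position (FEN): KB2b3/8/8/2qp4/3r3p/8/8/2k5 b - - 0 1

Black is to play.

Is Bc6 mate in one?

After Bc6: white king on a8; in check: yes, from the black bishop on c6.
King squares — a7: attacked by Qc5; b7: attacked by Bc6; b8: own bishop.
White has no legal moves → checkmate.

yes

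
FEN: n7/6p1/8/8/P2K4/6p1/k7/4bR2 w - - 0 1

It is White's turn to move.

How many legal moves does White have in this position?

White to move; king on d4.
In check: no.
Legal moves: Ke5, Kd5, Kc5, Ke4, Kc4, Ke3, Kd3, Rf8, Rf7, Rf6, Rf5, Rf4, Rf3, Rf2+, Rh1, Rg1, Rxe1, a5.
Count: 18.

18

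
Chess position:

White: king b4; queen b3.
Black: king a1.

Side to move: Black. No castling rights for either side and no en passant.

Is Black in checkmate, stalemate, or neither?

Black to move; black king on a1.
In check: no.
King squares — b1: attacked by Qb3; a2: attacked by Qb3; b2: attacked by Qb3.
Legal moves for Black: none.
Not in check and no legal moves → stalemate.

stalemate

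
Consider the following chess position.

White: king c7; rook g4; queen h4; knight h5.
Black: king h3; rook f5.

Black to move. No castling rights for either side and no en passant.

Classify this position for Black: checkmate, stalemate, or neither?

checkmate

Black to move; black king on h3.
In check: yes, from the white queen on h4.
King squares — g2: attacked by Rg4; h2: attacked by Qh4; g3: attacked by Rg4; g4: attacked by Qh4; h4: attacked by Rg4.
Legal moves for Black: none.
In check with no legal moves → checkmate.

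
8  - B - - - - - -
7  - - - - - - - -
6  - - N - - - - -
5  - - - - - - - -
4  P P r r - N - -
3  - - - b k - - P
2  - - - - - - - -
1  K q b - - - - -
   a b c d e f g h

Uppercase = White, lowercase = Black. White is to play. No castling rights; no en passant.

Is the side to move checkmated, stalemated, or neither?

checkmate

White to move; white king on a1.
In check: yes, from the black queen on b1.
King squares — b1: attacked by Bd3; a2: attacked by Qb1; b2: attacked by Qb1.
Legal moves for White: none.
In check with no legal moves → checkmate.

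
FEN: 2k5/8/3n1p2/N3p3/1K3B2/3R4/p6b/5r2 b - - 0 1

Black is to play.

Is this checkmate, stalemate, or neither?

neither

Black to move; black king on c8.
In check: no.
Legal moves for Black include: Kd8, Kb8, Kd7, Kc7, Ne8, Nf7, Nb7, Nf5, Nb5, Ne4, Nc4, Bxf4, Bg3, Bg1, Rxf4+, Rf3, Rf2, Rh1, ... (list truncated; more exist).
Black has legal moves and is not in check → neither.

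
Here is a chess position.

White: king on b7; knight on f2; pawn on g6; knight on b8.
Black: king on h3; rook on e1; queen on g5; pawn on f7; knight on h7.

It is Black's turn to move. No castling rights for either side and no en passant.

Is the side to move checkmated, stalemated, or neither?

neither

Black to move; black king on h3.
In check: yes, from the white knight on f2.
Legal moves for Black: Kh4, Kg3, Kh2, Kg2.
Black is in check but has 4 legal moves → neither.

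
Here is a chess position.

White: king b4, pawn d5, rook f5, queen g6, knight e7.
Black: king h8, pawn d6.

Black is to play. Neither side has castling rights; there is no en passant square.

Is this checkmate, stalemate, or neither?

stalemate

Black to move; black king on h8.
In check: no.
King squares — g7: attacked by Qg6; h7: attacked by Qg6; g8: attacked by Qg6.
Legal moves for Black: none.
Not in check and no legal moves → stalemate.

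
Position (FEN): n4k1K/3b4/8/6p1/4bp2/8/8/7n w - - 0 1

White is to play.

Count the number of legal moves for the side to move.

White to move; king on h8.
In check: no.
Legal moves: none.
Count: 0.

0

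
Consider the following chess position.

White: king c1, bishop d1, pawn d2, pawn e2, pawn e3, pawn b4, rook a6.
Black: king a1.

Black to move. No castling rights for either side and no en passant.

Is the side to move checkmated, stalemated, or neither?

checkmate

Black to move; black king on a1.
In check: yes, from the white rook on a6.
King squares — b1: attacked by Kc1; a2: attacked by Ra6; b2: attacked by Kc1.
Legal moves for Black: none.
In check with no legal moves → checkmate.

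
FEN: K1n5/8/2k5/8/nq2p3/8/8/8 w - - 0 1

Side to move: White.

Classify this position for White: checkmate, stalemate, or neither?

White to move; white king on a8.
In check: no.
King squares — a7: attacked by Nc8; b7: attacked by Qb4; b8: attacked by Qb4.
Legal moves for White: none.
Not in check and no legal moves → stalemate.

stalemate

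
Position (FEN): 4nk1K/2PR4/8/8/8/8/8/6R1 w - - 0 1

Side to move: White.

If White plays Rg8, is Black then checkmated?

After Rg8: black king on f8; in check: yes, from the white rook on g8.
King squares — e7: attacked by Rd7; f7: attacked by Rd7; g7: attacked by Rd7; e8: own knight; g8: attacked by Kh8.
Black has no legal moves → checkmate.

yes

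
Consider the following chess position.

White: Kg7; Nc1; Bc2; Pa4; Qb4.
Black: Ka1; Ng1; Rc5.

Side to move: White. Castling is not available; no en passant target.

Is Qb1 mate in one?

yes

After Qb1: black king on a1; in check: yes, from the white queen on b1.
King squares — b1: attacked by Bc2; a2: attacked by Qb1; b2: attacked by Qb1.
Black has no legal moves → checkmate.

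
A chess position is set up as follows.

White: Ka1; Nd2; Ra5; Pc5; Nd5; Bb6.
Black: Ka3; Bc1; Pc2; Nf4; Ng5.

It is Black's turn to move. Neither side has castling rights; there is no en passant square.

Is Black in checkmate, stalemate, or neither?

Black to move; black king on a3.
In check: yes, from the white rook on a5.
King squares — a2: attacked by Ka1; b2: attacked by Ka1; b3: attacked by Nd2; a4: attacked by Ra5; b4: attacked by Nd5.
Legal moves for Black: none.
In check with no legal moves → checkmate.

checkmate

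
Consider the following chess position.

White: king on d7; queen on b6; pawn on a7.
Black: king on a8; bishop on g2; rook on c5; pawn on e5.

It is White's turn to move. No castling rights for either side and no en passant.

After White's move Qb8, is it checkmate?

After Qb8: black king on a8; in check: yes, from the white queen on b8.
King squares — a7: attacked by Qb8; b7: attacked by Qb8; b8: attacked by Pa7.
Black has no legal moves → checkmate.

yes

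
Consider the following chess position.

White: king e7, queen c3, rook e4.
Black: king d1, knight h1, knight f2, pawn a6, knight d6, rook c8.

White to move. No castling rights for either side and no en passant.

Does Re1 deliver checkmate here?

yes

After Re1: black king on d1; in check: yes, from the white rook on e1.
King squares — c1: attacked by Re1; e1: attacked by Qc3; c2: attacked by Qc3; d2: attacked by Qc3; e2: attacked by Re1.
Black has no legal moves → checkmate.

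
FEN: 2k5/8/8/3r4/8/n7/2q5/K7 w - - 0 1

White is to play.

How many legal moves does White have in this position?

0

White to move; king on a1.
In check: no.
Legal moves: none.
Count: 0.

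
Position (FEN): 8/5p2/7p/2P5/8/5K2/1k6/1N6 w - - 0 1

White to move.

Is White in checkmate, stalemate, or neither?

neither

White to move; white king on f3.
In check: no.
Legal moves for White: Kg4, Kf4, Ke4, Kg3, Ke3, Kg2, Kf2, Ke2, Nc3, Na3, Nd2, c6.
White has 12 legal moves and is not in check → neither.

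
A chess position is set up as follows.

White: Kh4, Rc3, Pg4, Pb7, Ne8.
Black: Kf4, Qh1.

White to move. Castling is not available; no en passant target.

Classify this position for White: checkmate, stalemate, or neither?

White to move; white king on h4.
In check: yes, from the black queen on h1.
King squares — g3: attacked by Kf4; h3: attacked by Qh1; g4: own pawn; g5: attacked by Kf4; h5: attacked by Qh1.
Legal moves for White: Rh3.
White is in check but has 1 legal move → neither.

neither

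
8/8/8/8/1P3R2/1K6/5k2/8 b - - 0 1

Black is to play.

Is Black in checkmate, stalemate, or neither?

neither

Black to move; black king on f2.
In check: yes, from the white rook on f4.
King squares — e1: available; f1: attacked by Rf4; g1: available; e2: available; g2: available; e3: available; f3: attacked by Rf4; g3: available.
Legal moves for Black: Kg3, Ke3, Kg2, Ke2, Kg1, Ke1.
Black is in check but has 6 legal moves → neither.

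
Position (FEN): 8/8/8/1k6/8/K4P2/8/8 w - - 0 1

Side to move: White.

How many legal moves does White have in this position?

White to move; king on a3.
In check: no.
Legal moves: Kb3, Kb2, Ka2, f4.
Count: 4.

4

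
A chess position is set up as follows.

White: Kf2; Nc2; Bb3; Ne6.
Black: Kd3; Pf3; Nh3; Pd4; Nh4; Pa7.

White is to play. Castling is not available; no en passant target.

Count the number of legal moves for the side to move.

White to move; king on f2.
In check: yes, from the black knight on h3.
Legal moves: Kg3, Kf1, Ke1.
Count: 3.

3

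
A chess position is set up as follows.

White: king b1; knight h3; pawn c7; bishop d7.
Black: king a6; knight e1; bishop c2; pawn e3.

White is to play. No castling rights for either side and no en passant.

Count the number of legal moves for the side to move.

4

White to move; king on b1.
In check: yes, from the black bishop on c2.
Legal moves: Kb2, Ka2, Kc1, Ka1.
Count: 4.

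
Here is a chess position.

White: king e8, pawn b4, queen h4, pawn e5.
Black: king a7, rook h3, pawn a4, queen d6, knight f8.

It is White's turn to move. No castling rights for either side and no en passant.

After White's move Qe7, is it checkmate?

no

After Qe7: black king on a7; in check: yes, from the white queen on e7.
Black has 8 legal replies: Kb8, Ka8, Kb6, Ka6, Nd7, Qxe7+, Qd7+, Qc7.
In check but a legal move exists → not checkmate.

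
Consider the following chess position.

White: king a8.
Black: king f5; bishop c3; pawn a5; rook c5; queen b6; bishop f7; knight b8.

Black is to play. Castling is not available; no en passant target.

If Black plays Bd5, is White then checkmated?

yes

After Bd5: white king on a8; in check: yes, from the black bishop on d5.
King squares — a7: attacked by Qb6; b7: attacked by Bd5; b8: attacked by Qb6.
White has no legal moves → checkmate.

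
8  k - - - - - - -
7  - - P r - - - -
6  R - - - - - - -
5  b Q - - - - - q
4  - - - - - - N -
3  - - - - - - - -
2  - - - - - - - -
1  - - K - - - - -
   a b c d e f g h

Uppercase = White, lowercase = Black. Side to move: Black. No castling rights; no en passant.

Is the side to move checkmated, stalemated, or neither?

Black to move; black king on a8.
In check: yes, from the white rook on a6.
King squares — a7: attacked by Ra6; b7: attacked by Qb5; b8: attacked by Qb5.
Legal moves for Black: none.
In check with no legal moves → checkmate.

checkmate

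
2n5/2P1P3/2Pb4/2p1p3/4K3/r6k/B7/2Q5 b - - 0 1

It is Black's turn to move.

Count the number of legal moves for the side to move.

Black to move; king on h3.
In check: no.
Legal moves: Nxe7, Na7, Nb6, Bxe7, Bxc7, Kh4, Kg4, Kg3, Kh2, Kg2, Ra8, Ra7, Ra6, Ra5, Ra4+, Rg3, Rf3, Re3+, Rd3, Rc3, Rb3, Rxa2, c4.
Count: 23.

23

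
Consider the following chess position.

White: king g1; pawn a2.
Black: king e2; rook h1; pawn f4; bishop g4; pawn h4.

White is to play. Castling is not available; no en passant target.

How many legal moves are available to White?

White to move; king on g1.
In check: yes, from the black rook on h1.
Legal moves: Kg2, Kxh1.
Count: 2.

2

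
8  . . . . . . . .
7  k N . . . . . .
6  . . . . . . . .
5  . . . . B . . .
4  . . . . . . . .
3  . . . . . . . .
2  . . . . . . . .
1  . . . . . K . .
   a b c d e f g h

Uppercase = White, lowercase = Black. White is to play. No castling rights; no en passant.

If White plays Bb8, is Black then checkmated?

After Bb8: black king on a7; in check: yes, from the white bishop on b8.
Black has 5 legal replies: Kxb8, Ka8, Kxb7, Kb6, Ka6.
In check but a legal move exists → not checkmate.

no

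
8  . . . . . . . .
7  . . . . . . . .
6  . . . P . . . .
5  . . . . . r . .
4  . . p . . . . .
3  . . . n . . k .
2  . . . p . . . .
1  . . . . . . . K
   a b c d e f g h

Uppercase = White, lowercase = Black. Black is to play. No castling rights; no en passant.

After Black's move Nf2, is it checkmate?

After Nf2: white king on h1; in check: yes, from the black knight on f2.
White has 1 legal reply: Kg1.
In check but a legal move exists → not checkmate.

no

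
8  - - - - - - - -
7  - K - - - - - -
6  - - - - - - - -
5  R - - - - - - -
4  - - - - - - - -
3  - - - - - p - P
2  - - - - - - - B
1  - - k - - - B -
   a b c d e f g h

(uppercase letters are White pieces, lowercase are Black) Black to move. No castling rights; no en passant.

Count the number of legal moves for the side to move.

Black to move; king on c1.
In check: no.
Legal moves: Kd2, Kc2, Kb2, Kd1, Kb1, f2.
Count: 6.

6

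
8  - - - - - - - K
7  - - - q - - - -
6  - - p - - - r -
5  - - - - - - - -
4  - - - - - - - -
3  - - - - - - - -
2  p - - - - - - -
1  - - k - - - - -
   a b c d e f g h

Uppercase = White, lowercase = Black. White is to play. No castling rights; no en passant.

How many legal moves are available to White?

0

White to move; king on h8.
In check: no.
Legal moves: none.
Count: 0.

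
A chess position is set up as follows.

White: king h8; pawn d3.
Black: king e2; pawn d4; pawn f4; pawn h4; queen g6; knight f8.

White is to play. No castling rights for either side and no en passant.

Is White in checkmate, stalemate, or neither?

stalemate

White to move; white king on h8.
In check: no.
King squares — g7: attacked by Qg6; h7: attacked by Qg6; g8: attacked by Qg6.
Legal moves for White: none.
Not in check and no legal moves → stalemate.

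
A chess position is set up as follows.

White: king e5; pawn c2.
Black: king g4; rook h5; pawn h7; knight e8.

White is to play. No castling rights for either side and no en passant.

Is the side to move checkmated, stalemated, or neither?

White to move; white king on e5.
In check: yes, from the black rook on h5.
King squares — d4: available; e4: available; f4: attacked by Kg4; d5: attacked by Rh5; f5: attacked by Kg4; d6: attacked by Ne8; e6: available; f6: attacked by Ne8.
Legal moves for White: Ke6, Ke4, Kd4.
White is in check but has 3 legal moves → neither.

neither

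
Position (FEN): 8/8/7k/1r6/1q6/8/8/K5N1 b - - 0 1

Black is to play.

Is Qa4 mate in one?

yes

After Qa4: white king on a1; in check: yes, from the black queen on a4.
King squares — b1: attacked by Rb5; a2: attacked by Qa4; b2: attacked by Rb5.
White has no legal moves → checkmate.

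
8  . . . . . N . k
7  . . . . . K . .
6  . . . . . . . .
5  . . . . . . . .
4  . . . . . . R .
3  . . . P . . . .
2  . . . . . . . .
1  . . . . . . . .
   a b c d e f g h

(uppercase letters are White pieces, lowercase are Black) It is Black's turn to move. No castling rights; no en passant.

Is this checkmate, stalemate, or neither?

stalemate

Black to move; black king on h8.
In check: no.
King squares — g7: attacked by Rg4; h7: attacked by Nf8; g8: attacked by Rg4.
Legal moves for Black: none.
Not in check and no legal moves → stalemate.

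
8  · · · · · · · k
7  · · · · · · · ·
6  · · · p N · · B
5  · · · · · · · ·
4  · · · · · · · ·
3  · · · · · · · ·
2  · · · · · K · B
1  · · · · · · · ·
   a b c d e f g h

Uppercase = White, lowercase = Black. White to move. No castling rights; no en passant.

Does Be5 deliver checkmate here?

no

After Be5: black king on h8; in check: yes, from the white bishop on e5.
Black has 3 legal replies: Kg8, Kh7, dxe5.
In check but a legal move exists → not checkmate.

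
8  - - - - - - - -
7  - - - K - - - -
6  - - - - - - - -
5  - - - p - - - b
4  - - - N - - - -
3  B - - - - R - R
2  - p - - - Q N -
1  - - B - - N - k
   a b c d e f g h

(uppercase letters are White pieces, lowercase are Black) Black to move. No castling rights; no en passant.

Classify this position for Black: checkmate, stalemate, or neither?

Black to move; black king on h1.
In check: yes, from the white rook on h3.
King squares — g1: attacked by Qf2; g2: attacked by Qf2; h2: attacked by Nf1.
Legal moves for Black: none.
In check with no legal moves → checkmate.

checkmate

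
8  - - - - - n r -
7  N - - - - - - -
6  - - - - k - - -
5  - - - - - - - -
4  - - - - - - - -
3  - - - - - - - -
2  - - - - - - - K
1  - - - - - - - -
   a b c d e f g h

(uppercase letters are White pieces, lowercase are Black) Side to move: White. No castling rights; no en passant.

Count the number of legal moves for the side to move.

White to move; king on h2.
In check: no.
Legal moves: Nc8, Nc6, Nb5, Kh3, Kh1.
Count: 5.

5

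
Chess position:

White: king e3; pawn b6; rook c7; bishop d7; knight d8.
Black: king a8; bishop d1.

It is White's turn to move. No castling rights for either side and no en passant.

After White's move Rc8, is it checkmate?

yes

After Rc8: black king on a8; in check: yes, from the white rook on c8.
King squares — a7: attacked by Pb6; b7: attacked by Nd8; b8: attacked by Rc8.
Black has no legal moves → checkmate.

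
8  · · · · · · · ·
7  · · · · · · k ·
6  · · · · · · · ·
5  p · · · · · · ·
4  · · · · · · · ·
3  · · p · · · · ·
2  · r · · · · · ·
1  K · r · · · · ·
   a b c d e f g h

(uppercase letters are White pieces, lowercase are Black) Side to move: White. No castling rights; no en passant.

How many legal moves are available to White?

0

White to move; king on a1.
In check: yes, from the black rook on c1.
Legal moves: none.
Count: 0.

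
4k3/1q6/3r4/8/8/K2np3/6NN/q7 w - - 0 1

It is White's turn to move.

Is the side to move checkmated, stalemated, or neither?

checkmate

White to move; white king on a3.
In check: yes, from the black queen on a1.
King squares — a2: attacked by Qa1; b2: attacked by Qa1; b3: attacked by Qb7; a4: attacked by Qa1; b4: attacked by Nd3.
Legal moves for White: none.
In check with no legal moves → checkmate.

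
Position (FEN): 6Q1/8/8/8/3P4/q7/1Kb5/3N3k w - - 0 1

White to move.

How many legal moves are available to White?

2

White to move; king on b2.
In check: yes, from the black queen on a3.
Legal moves: Kxa3, Kxc2.
Count: 2.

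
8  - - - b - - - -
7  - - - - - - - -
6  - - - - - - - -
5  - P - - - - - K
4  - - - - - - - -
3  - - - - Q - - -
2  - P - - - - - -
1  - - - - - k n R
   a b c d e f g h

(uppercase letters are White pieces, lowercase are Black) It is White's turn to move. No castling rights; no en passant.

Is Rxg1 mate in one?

yes

After Rxg1: black king on f1; in check: yes, from the white rook on g1.
King squares — e1: attacked by Rg1; g1: attacked by Qe3; e2: attacked by Qe3; f2: attacked by Qe3; g2: attacked by Rg1.
Black has no legal moves → checkmate.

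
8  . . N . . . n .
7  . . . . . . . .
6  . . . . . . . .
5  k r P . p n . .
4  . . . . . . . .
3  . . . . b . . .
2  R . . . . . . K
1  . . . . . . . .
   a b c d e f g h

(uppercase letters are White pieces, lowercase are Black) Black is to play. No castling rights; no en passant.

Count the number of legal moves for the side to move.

1

Black to move; king on a5.
In check: yes, from the white rook on a2.
Legal moves: Kb4.
Count: 1.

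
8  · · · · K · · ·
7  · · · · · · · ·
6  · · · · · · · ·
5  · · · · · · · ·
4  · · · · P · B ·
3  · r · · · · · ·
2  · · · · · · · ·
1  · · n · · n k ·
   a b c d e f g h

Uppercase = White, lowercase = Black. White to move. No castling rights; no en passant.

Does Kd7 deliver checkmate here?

no

After Kd7: black king on g1; in check: no.
Black is not in check, so this cannot be checkmate.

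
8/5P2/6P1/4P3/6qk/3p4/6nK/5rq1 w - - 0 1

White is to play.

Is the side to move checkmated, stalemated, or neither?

White to move; white king on h2.
In check: yes, from the black queen on g1.
King squares — g1: attacked by Rf1; h1: attacked by Qg1; g2: attacked by Qg1; g3: attacked by Qg4; h3: attacked by Qg4.
Legal moves for White: none.
In check with no legal moves → checkmate.

checkmate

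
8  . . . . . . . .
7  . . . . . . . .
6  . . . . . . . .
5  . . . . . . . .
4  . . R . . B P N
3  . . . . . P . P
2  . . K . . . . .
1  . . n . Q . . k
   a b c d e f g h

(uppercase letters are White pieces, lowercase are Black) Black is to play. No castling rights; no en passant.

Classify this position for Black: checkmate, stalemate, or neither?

Black to move; black king on h1.
In check: yes, from the white queen on e1.
King squares — g1: attacked by Qe1; g2: attacked by Nh4; h2: attacked by Bf4.
Legal moves for Black: none.
In check with no legal moves → checkmate.

checkmate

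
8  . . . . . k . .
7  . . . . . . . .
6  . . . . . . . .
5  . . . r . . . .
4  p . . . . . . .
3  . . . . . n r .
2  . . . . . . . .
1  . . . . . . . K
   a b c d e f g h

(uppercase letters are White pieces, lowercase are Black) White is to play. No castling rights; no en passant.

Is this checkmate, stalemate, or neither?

White to move; white king on h1.
In check: no.
King squares — g1: attacked by Nf3; g2: attacked by Rg3; h2: attacked by Nf3.
Legal moves for White: none.
Not in check and no legal moves → stalemate.

stalemate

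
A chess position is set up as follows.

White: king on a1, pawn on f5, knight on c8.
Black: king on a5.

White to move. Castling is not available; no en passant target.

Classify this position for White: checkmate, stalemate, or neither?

neither

White to move; white king on a1.
In check: no.
Legal moves for White: Ne7, Na7, Nd6, Nb6, Kb2, Ka2, Kb1, f6.
White has 8 legal moves and is not in check → neither.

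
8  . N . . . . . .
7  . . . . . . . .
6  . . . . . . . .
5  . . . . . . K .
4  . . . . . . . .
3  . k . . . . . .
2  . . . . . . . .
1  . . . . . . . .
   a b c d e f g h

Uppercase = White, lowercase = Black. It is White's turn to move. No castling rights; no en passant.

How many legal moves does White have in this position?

11

White to move; king on g5.
In check: no.
Legal moves: Nd7, Nc6, Na6, Kh6, Kg6, Kf6, Kh5, Kf5, Kh4, Kg4, Kf4.
Count: 11.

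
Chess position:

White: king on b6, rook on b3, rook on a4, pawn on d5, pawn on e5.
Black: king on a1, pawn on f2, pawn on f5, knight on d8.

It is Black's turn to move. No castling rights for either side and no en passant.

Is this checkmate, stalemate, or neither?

checkmate

Black to move; black king on a1.
In check: yes, from the white rook on a4.
King squares — b1: attacked by Rb3; a2: attacked by Ra4; b2: attacked by Rb3.
Legal moves for Black: none.
In check with no legal moves → checkmate.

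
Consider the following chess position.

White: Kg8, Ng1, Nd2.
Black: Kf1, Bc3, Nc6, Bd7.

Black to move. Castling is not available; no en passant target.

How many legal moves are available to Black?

5

Black to move; king on f1.
In check: yes, from the white knight on d2.
Legal moves: Kg2, Kf2, Kxg1, Ke1, Bxd2.
Count: 5.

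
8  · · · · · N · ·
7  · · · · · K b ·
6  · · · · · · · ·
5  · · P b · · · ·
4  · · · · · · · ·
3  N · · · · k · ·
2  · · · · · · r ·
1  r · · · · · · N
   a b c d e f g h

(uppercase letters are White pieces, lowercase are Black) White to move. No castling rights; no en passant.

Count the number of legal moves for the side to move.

White to move; king on f7.
In check: yes, from the black bishop on d5.
Legal moves: Ke8, Ke7, Ne6.
Count: 3.

3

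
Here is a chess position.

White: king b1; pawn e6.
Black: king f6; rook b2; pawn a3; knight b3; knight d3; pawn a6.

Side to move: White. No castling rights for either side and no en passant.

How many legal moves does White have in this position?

White to move; king on b1.
In check: yes, from the black rook on b2.
Legal moves: none.
Count: 0.

0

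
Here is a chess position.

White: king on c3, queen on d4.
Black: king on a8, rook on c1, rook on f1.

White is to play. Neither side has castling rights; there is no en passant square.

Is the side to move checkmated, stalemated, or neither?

neither

White to move; white king on c3.
In check: yes, from the black rook on c1.
King squares — b2: available; c2: attacked by Rc1; d2: available; b3: available; d3: available; b4: available; c4: attacked by Rc1; d4: own queen.
Legal moves for White: Kb4, Kd3, Kb3, Kd2, Kb2.
White is in check but has 5 legal moves → neither.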